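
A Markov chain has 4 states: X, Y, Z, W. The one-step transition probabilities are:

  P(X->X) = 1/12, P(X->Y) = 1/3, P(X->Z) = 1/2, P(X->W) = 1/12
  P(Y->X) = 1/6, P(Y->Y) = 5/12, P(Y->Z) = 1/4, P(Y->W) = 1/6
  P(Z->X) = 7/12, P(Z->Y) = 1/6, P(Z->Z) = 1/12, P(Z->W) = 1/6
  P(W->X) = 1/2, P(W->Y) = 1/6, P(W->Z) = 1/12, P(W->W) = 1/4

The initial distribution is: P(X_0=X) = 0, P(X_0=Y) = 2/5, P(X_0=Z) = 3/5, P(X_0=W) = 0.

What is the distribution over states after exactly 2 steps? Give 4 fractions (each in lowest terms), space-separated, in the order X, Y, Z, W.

Answer: 1/4 109/360 217/720 7/48

Derivation:
Propagating the distribution step by step (d_{t+1} = d_t * P):
d_0 = (X=0, Y=2/5, Z=3/5, W=0)
  d_1[X] = 0*1/12 + 2/5*1/6 + 3/5*7/12 + 0*1/2 = 5/12
  d_1[Y] = 0*1/3 + 2/5*5/12 + 3/5*1/6 + 0*1/6 = 4/15
  d_1[Z] = 0*1/2 + 2/5*1/4 + 3/5*1/12 + 0*1/12 = 3/20
  d_1[W] = 0*1/12 + 2/5*1/6 + 3/5*1/6 + 0*1/4 = 1/6
d_1 = (X=5/12, Y=4/15, Z=3/20, W=1/6)
  d_2[X] = 5/12*1/12 + 4/15*1/6 + 3/20*7/12 + 1/6*1/2 = 1/4
  d_2[Y] = 5/12*1/3 + 4/15*5/12 + 3/20*1/6 + 1/6*1/6 = 109/360
  d_2[Z] = 5/12*1/2 + 4/15*1/4 + 3/20*1/12 + 1/6*1/12 = 217/720
  d_2[W] = 5/12*1/12 + 4/15*1/6 + 3/20*1/6 + 1/6*1/4 = 7/48
d_2 = (X=1/4, Y=109/360, Z=217/720, W=7/48)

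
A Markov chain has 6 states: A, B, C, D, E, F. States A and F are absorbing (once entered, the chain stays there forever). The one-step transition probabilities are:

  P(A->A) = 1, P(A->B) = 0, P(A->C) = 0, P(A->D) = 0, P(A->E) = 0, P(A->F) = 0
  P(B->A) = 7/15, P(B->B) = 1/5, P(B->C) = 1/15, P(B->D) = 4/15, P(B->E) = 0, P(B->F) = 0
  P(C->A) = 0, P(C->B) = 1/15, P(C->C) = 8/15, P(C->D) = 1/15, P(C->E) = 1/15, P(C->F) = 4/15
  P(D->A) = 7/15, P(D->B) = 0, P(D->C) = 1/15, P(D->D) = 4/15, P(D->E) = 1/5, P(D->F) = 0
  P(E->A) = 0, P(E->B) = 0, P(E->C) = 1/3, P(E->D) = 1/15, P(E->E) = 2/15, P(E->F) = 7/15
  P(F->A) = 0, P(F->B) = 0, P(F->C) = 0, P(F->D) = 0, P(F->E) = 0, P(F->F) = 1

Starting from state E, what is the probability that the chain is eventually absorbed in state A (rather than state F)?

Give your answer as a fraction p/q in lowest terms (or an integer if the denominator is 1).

Answer: 73/500

Derivation:
Let a_i = P(absorbed in A | start in state i).
Boundary conditions: a_A = 1, a_F = 0.
For each transient state i, a_i = sum_j P(i->j) * a_j:
  a_B = 7/15*a_A + 1/5*a_B + 1/15*a_C + 4/15*a_D + 0*a_E + 0*a_F
  a_C = 0*a_A + 1/15*a_B + 8/15*a_C + 1/15*a_D + 1/15*a_E + 4/15*a_F
  a_D = 7/15*a_A + 0*a_B + 1/15*a_C + 4/15*a_D + 1/5*a_E + 0*a_F
  a_E = 0*a_A + 0*a_B + 1/3*a_C + 1/15*a_D + 2/15*a_E + 7/15*a_F

Substituting a_A = 1 and a_F = 0, rearrange to (I - Q) a = r where r[i] = P(i -> A):
  [4/5, -1/15, -4/15, 0] . (a_B, a_C, a_D, a_E) = 7/15
  [-1/15, 7/15, -1/15, -1/15] . (a_B, a_C, a_D, a_E) = 0
  [0, -1/15, 11/15, -1/5] . (a_B, a_C, a_D, a_E) = 7/15
  [0, -1/3, -1/15, 13/15] . (a_B, a_C, a_D, a_E) = 0

Solving yields:
  a_B = 209/250
  a_C = 6/25
  a_D = 349/500
  a_E = 73/500

Starting state is E, so the absorption probability is a_E = 73/500.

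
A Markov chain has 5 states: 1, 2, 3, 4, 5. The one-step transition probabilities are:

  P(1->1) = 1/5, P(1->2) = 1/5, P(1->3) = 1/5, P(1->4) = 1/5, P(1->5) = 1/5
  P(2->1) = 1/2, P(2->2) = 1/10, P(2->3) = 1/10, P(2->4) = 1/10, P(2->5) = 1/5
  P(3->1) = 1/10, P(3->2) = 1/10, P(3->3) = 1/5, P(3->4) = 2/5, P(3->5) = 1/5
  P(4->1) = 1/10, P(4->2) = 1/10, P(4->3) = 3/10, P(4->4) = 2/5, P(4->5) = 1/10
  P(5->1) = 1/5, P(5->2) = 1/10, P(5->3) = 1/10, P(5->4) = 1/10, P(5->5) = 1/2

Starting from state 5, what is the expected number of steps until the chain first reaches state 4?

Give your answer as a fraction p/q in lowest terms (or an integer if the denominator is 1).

Let h_i = expected steps to first reach 4 from state i.
Boundary: h_4 = 0.
First-step equations for the other states:
  h_1 = 1 + 1/5*h_1 + 1/5*h_2 + 1/5*h_3 + 1/5*h_4 + 1/5*h_5
  h_2 = 1 + 1/2*h_1 + 1/10*h_2 + 1/10*h_3 + 1/10*h_4 + 1/5*h_5
  h_3 = 1 + 1/10*h_1 + 1/10*h_2 + 1/5*h_3 + 2/5*h_4 + 1/5*h_5
  h_5 = 1 + 1/5*h_1 + 1/10*h_2 + 1/10*h_3 + 1/10*h_4 + 1/2*h_5

Substituting h_4 = 0 and rearranging gives the linear system (I - Q) h = 1:
  [4/5, -1/5, -1/5, -1/5] . (h_1, h_2, h_3, h_5) = 1
  [-1/2, 9/10, -1/10, -1/5] . (h_1, h_2, h_3, h_5) = 1
  [-1/10, -1/10, 4/5, -1/5] . (h_1, h_2, h_3, h_5) = 1
  [-1/5, -1/10, -1/10, 1/2] . (h_1, h_2, h_3, h_5) = 1

Solving yields:
  h_1 = 763/144
  h_2 = 847/144
  h_3 = 301/72
  h_5 = 883/144

Starting state is 5, so the expected hitting time is h_5 = 883/144.

Answer: 883/144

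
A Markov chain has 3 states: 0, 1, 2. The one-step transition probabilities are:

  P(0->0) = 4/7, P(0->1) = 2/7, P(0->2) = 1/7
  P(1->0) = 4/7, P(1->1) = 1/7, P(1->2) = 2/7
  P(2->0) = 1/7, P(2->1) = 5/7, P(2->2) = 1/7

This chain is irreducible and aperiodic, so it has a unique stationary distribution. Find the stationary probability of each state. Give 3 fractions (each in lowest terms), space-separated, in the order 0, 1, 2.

The stationary distribution satisfies pi = pi * P, i.e.:
  pi_0 = 4/7*pi_0 + 4/7*pi_1 + 1/7*pi_2
  pi_1 = 2/7*pi_0 + 1/7*pi_1 + 5/7*pi_2
  pi_2 = 1/7*pi_0 + 2/7*pi_1 + 1/7*pi_2
with normalization: pi_0 + pi_1 + pi_2 = 1.

Using the first 2 balance equations plus normalization, the linear system A*pi = b is:
  [-3/7, 4/7, 1/7] . pi = 0
  [2/7, -6/7, 5/7] . pi = 0
  [1, 1, 1] . pi = 1

Solving yields:
  pi_0 = 26/53
  pi_1 = 17/53
  pi_2 = 10/53

Verification (pi * P):
  26/53*4/7 + 17/53*4/7 + 10/53*1/7 = 26/53 = pi_0  (ok)
  26/53*2/7 + 17/53*1/7 + 10/53*5/7 = 17/53 = pi_1  (ok)
  26/53*1/7 + 17/53*2/7 + 10/53*1/7 = 10/53 = pi_2  (ok)

Answer: 26/53 17/53 10/53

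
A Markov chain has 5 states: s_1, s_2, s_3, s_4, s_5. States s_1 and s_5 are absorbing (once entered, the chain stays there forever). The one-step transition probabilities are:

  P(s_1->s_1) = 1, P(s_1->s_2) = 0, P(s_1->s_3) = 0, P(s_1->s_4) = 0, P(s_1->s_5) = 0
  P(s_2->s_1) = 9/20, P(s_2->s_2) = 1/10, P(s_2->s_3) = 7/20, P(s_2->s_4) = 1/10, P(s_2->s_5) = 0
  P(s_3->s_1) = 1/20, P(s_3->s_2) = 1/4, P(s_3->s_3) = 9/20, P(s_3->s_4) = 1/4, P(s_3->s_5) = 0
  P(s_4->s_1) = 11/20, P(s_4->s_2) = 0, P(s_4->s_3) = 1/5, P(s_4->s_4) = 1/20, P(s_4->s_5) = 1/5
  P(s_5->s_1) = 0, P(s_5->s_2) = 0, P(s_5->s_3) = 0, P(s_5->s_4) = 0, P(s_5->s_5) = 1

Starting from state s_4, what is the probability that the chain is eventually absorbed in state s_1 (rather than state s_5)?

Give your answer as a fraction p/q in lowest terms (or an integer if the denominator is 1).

Let a_i = P(absorbed in s_1 | start in state i).
Boundary conditions: a_s_1 = 1, a_s_5 = 0.
For each transient state i, a_i = sum_j P(i->j) * a_j:
  a_s_2 = 9/20*a_s_1 + 1/10*a_s_2 + 7/20*a_s_3 + 1/10*a_s_4 + 0*a_s_5
  a_s_3 = 1/20*a_s_1 + 1/4*a_s_2 + 9/20*a_s_3 + 1/4*a_s_4 + 0*a_s_5
  a_s_4 = 11/20*a_s_1 + 0*a_s_2 + 1/5*a_s_3 + 1/20*a_s_4 + 1/5*a_s_5

Substituting a_s_1 = 1 and a_s_5 = 0, rearrange to (I - Q) a = r where r[i] = P(i -> s_1):
  [9/10, -7/20, -1/10] . (a_s_2, a_s_3, a_s_4) = 9/20
  [-1/4, 11/20, -1/4] . (a_s_2, a_s_3, a_s_4) = 1/20
  [0, -1/5, 19/20] . (a_s_2, a_s_3, a_s_4) = 11/20

Solving yields:
  a_s_2 = 823/899
  a_s_3 = 2297/2697
  a_s_4 = 2045/2697

Starting state is s_4, so the absorption probability is a_s_4 = 2045/2697.

Answer: 2045/2697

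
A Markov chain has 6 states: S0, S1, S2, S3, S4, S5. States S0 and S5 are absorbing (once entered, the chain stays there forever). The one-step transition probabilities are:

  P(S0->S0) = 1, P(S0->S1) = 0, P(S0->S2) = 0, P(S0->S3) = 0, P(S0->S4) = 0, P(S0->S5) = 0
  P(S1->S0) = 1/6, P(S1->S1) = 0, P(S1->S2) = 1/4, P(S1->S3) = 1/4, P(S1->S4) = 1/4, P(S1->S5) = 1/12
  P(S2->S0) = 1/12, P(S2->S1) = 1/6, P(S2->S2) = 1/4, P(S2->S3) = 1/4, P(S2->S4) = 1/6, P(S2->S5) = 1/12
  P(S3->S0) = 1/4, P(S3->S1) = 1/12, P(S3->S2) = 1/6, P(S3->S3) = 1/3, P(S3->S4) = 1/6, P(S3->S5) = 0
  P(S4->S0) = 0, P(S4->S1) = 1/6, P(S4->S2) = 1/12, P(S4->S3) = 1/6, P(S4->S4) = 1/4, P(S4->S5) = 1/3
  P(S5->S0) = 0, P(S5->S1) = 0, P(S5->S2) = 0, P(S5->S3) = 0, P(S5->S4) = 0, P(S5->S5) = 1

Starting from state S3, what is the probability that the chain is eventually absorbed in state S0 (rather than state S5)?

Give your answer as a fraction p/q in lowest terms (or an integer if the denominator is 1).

Let a_i = P(absorbed in S0 | start in state i).
Boundary conditions: a_S0 = 1, a_S5 = 0.
For each transient state i, a_i = sum_j P(i->j) * a_j:
  a_S1 = 1/6*a_S0 + 0*a_S1 + 1/4*a_S2 + 1/4*a_S3 + 1/4*a_S4 + 1/12*a_S5
  a_S2 = 1/12*a_S0 + 1/6*a_S1 + 1/4*a_S2 + 1/4*a_S3 + 1/6*a_S4 + 1/12*a_S5
  a_S3 = 1/4*a_S0 + 1/12*a_S1 + 1/6*a_S2 + 1/3*a_S3 + 1/6*a_S4 + 0*a_S5
  a_S4 = 0*a_S0 + 1/6*a_S1 + 1/12*a_S2 + 1/6*a_S3 + 1/4*a_S4 + 1/3*a_S5

Substituting a_S0 = 1 and a_S5 = 0, rearrange to (I - Q) a = r where r[i] = P(i -> S0):
  [1, -1/4, -1/4, -1/4] . (a_S1, a_S2, a_S3, a_S4) = 1/6
  [-1/6, 3/4, -1/4, -1/6] . (a_S1, a_S2, a_S3, a_S4) = 1/12
  [-1/12, -1/6, 2/3, -1/6] . (a_S1, a_S2, a_S3, a_S4) = 1/4
  [-1/6, -1/12, -1/6, 3/4] . (a_S1, a_S2, a_S3, a_S4) = 0

Solving yields:
  a_S1 = 845/1561
  a_S2 = 2441/4683
  a_S3 = 3062/4683
  a_S4 = 505/1561

Starting state is S3, so the absorption probability is a_S3 = 3062/4683.

Answer: 3062/4683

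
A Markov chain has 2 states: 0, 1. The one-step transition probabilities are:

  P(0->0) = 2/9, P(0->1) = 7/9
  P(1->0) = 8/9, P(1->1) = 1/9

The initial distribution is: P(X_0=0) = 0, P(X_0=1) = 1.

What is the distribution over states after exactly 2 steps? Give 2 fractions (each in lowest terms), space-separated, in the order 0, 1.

Answer: 8/27 19/27

Derivation:
Propagating the distribution step by step (d_{t+1} = d_t * P):
d_0 = (0=0, 1=1)
  d_1[0] = 0*2/9 + 1*8/9 = 8/9
  d_1[1] = 0*7/9 + 1*1/9 = 1/9
d_1 = (0=8/9, 1=1/9)
  d_2[0] = 8/9*2/9 + 1/9*8/9 = 8/27
  d_2[1] = 8/9*7/9 + 1/9*1/9 = 19/27
d_2 = (0=8/27, 1=19/27)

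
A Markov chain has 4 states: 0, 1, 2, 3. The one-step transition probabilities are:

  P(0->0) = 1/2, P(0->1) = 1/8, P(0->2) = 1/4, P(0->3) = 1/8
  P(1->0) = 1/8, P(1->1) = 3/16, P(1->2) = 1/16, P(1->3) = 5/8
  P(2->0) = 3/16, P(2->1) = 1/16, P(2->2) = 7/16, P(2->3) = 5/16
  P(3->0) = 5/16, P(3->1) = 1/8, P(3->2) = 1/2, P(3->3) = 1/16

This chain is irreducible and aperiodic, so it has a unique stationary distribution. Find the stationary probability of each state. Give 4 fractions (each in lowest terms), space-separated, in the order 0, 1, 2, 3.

Answer: 25/82 9/82 29/82 19/82

Derivation:
The stationary distribution satisfies pi = pi * P, i.e.:
  pi_0 = 1/2*pi_0 + 1/8*pi_1 + 3/16*pi_2 + 5/16*pi_3
  pi_1 = 1/8*pi_0 + 3/16*pi_1 + 1/16*pi_2 + 1/8*pi_3
  pi_2 = 1/4*pi_0 + 1/16*pi_1 + 7/16*pi_2 + 1/2*pi_3
  pi_3 = 1/8*pi_0 + 5/8*pi_1 + 5/16*pi_2 + 1/16*pi_3
with normalization: pi_0 + pi_1 + pi_2 + pi_3 = 1.

Using the first 3 balance equations plus normalization, the linear system A*pi = b is:
  [-1/2, 1/8, 3/16, 5/16] . pi = 0
  [1/8, -13/16, 1/16, 1/8] . pi = 0
  [1/4, 1/16, -9/16, 1/2] . pi = 0
  [1, 1, 1, 1] . pi = 1

Solving yields:
  pi_0 = 25/82
  pi_1 = 9/82
  pi_2 = 29/82
  pi_3 = 19/82

Verification (pi * P):
  25/82*1/2 + 9/82*1/8 + 29/82*3/16 + 19/82*5/16 = 25/82 = pi_0  (ok)
  25/82*1/8 + 9/82*3/16 + 29/82*1/16 + 19/82*1/8 = 9/82 = pi_1  (ok)
  25/82*1/4 + 9/82*1/16 + 29/82*7/16 + 19/82*1/2 = 29/82 = pi_2  (ok)
  25/82*1/8 + 9/82*5/8 + 29/82*5/16 + 19/82*1/16 = 19/82 = pi_3  (ok)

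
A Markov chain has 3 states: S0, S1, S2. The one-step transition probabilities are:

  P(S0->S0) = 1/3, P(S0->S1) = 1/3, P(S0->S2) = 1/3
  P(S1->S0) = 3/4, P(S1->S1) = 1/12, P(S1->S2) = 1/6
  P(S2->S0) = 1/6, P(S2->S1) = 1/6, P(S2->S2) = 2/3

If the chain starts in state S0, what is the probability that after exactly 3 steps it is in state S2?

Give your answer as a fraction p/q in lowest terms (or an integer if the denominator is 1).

Answer: 31/72

Derivation:
Computing P^3 by repeated multiplication:
P^1 =
  S0: [1/3, 1/3, 1/3]
  S1: [3/4, 1/12, 1/6]
  S2: [1/6, 1/6, 2/3]
P^2 =
  S0: [5/12, 7/36, 7/18]
  S1: [49/144, 41/144, 3/8]
  S2: [7/24, 13/72, 19/36]
P^3 =
  S0: [151/432, 95/432, 31/72]
  S1: [673/1728, 115/576, 355/864]
  S2: [277/864, 173/864, 23/48]

(P^3)[S0 -> S2] = 31/72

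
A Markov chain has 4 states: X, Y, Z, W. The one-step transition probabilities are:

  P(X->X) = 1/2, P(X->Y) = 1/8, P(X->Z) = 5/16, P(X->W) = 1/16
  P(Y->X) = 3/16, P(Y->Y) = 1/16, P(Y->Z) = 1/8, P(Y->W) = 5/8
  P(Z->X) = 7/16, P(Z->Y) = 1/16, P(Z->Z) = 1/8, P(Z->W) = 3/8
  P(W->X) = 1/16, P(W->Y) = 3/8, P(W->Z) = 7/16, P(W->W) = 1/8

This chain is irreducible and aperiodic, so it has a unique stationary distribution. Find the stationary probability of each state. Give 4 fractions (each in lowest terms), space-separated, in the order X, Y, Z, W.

The stationary distribution satisfies pi = pi * P, i.e.:
  pi_X = 1/2*pi_X + 3/16*pi_Y + 7/16*pi_Z + 1/16*pi_W
  pi_Y = 1/8*pi_X + 1/16*pi_Y + 1/16*pi_Z + 3/8*pi_W
  pi_Z = 5/16*pi_X + 1/8*pi_Y + 1/8*pi_Z + 7/16*pi_W
  pi_W = 1/16*pi_X + 5/8*pi_Y + 3/8*pi_Z + 1/8*pi_W
with normalization: pi_X + pi_Y + pi_Z + pi_W = 1.

Using the first 3 balance equations plus normalization, the linear system A*pi = b is:
  [-1/2, 3/16, 7/16, 1/16] . pi = 0
  [1/8, -15/16, 1/16, 3/8] . pi = 0
  [5/16, 1/8, -7/8, 7/16] . pi = 0
  [1, 1, 1, 1] . pi = 1

Solving yields:
  pi_X = 325/1006
  pi_Y = 649/4024
  pi_Z = 1063/4024
  pi_W = 253/1006

Verification (pi * P):
  325/1006*1/2 + 649/4024*3/16 + 1063/4024*7/16 + 253/1006*1/16 = 325/1006 = pi_X  (ok)
  325/1006*1/8 + 649/4024*1/16 + 1063/4024*1/16 + 253/1006*3/8 = 649/4024 = pi_Y  (ok)
  325/1006*5/16 + 649/4024*1/8 + 1063/4024*1/8 + 253/1006*7/16 = 1063/4024 = pi_Z  (ok)
  325/1006*1/16 + 649/4024*5/8 + 1063/4024*3/8 + 253/1006*1/8 = 253/1006 = pi_W  (ok)

Answer: 325/1006 649/4024 1063/4024 253/1006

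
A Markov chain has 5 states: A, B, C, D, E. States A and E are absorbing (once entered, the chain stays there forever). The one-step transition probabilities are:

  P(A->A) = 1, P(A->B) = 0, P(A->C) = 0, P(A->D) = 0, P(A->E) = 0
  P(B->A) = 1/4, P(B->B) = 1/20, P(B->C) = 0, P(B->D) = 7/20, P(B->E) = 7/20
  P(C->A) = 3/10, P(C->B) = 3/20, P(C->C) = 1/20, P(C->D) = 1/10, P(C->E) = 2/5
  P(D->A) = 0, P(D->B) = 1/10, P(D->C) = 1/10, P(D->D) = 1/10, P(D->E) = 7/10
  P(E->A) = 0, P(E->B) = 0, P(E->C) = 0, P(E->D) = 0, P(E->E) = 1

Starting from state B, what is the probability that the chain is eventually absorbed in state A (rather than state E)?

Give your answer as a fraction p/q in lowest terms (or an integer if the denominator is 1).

Let a_i = P(absorbed in A | start in state i).
Boundary conditions: a_A = 1, a_E = 0.
For each transient state i, a_i = sum_j P(i->j) * a_j:
  a_B = 1/4*a_A + 1/20*a_B + 0*a_C + 7/20*a_D + 7/20*a_E
  a_C = 3/10*a_A + 3/20*a_B + 1/20*a_C + 1/10*a_D + 2/5*a_E
  a_D = 0*a_A + 1/10*a_B + 1/10*a_C + 1/10*a_D + 7/10*a_E

Substituting a_A = 1 and a_E = 0, rearrange to (I - Q) a = r where r[i] = P(i -> A):
  [19/20, 0, -7/20] . (a_B, a_C, a_D) = 1/4
  [-3/20, 19/20, -1/10] . (a_B, a_C, a_D) = 3/10
  [-1/10, -1/10, 9/10] . (a_B, a_C, a_D) = 0

Solving yields:
  a_B = 887/3057
  a_C = 1129/3057
  a_D = 224/3057

Starting state is B, so the absorption probability is a_B = 887/3057.

Answer: 887/3057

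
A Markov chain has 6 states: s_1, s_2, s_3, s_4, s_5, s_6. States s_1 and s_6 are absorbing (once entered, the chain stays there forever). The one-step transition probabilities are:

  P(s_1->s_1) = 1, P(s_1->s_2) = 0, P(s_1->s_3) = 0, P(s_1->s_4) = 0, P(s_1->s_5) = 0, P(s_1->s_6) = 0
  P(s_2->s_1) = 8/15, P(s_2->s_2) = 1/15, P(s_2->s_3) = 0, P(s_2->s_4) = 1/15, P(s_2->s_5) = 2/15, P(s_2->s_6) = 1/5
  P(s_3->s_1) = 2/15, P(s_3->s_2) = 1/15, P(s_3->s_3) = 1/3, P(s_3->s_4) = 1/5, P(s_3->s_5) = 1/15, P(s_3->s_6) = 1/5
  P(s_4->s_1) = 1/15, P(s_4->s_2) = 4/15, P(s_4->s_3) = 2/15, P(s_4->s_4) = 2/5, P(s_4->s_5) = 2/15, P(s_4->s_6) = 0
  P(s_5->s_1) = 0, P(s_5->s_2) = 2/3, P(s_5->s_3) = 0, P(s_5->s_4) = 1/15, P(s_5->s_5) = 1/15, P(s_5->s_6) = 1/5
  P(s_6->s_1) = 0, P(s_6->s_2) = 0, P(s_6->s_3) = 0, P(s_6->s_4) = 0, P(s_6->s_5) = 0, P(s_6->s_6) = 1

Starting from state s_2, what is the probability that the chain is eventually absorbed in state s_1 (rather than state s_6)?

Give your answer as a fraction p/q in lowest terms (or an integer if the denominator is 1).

Answer: 197/283

Derivation:
Let a_i = P(absorbed in s_1 | start in state i).
Boundary conditions: a_s_1 = 1, a_s_6 = 0.
For each transient state i, a_i = sum_j P(i->j) * a_j:
  a_s_2 = 8/15*a_s_1 + 1/15*a_s_2 + 0*a_s_3 + 1/15*a_s_4 + 2/15*a_s_5 + 1/5*a_s_6
  a_s_3 = 2/15*a_s_1 + 1/15*a_s_2 + 1/3*a_s_3 + 1/5*a_s_4 + 1/15*a_s_5 + 1/5*a_s_6
  a_s_4 = 1/15*a_s_1 + 4/15*a_s_2 + 2/15*a_s_3 + 2/5*a_s_4 + 2/15*a_s_5 + 0*a_s_6
  a_s_5 = 0*a_s_1 + 2/3*a_s_2 + 0*a_s_3 + 1/15*a_s_4 + 1/15*a_s_5 + 1/5*a_s_6

Substituting a_s_1 = 1 and a_s_6 = 0, rearrange to (I - Q) a = r where r[i] = P(i -> s_1):
  [14/15, 0, -1/15, -2/15] . (a_s_2, a_s_3, a_s_4, a_s_5) = 8/15
  [-1/15, 2/3, -1/5, -1/15] . (a_s_2, a_s_3, a_s_4, a_s_5) = 2/15
  [-4/15, -2/15, 3/5, -2/15] . (a_s_2, a_s_3, a_s_4, a_s_5) = 1/15
  [-2/3, 0, -1/15, 14/15] . (a_s_2, a_s_3, a_s_4, a_s_5) = 0

Solving yields:
  a_s_2 = 197/283
  a_s_3 = 295/566
  a_s_4 = 186/283
  a_s_5 = 154/283

Starting state is s_2, so the absorption probability is a_s_2 = 197/283.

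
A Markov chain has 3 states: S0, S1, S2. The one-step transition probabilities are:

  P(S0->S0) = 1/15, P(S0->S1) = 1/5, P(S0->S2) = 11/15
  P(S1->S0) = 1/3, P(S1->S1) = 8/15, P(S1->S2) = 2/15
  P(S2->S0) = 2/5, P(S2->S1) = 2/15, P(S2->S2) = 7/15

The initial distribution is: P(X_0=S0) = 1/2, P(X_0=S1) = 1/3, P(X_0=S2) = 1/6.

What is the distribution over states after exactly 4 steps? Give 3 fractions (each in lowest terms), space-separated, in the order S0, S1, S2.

Answer: 87971/303750 25951/101250 68963/151875

Derivation:
Propagating the distribution step by step (d_{t+1} = d_t * P):
d_0 = (S0=1/2, S1=1/3, S2=1/6)
  d_1[S0] = 1/2*1/15 + 1/3*1/3 + 1/6*2/5 = 19/90
  d_1[S1] = 1/2*1/5 + 1/3*8/15 + 1/6*2/15 = 3/10
  d_1[S2] = 1/2*11/15 + 1/3*2/15 + 1/6*7/15 = 22/45
d_1 = (S0=19/90, S1=3/10, S2=22/45)
  d_2[S0] = 19/90*1/15 + 3/10*1/3 + 22/45*2/5 = 209/675
  d_2[S1] = 19/90*1/5 + 3/10*8/15 + 22/45*2/15 = 361/1350
  d_2[S2] = 19/90*11/15 + 3/10*2/15 + 22/45*7/15 = 571/1350
d_2 = (S0=209/675, S1=361/1350, S2=571/1350)
  d_3[S0] = 209/675*1/15 + 361/1350*1/3 + 571/1350*2/5 = 1883/6750
  d_3[S1] = 209/675*1/5 + 361/1350*8/15 + 571/1350*2/15 = 2642/10125
  d_3[S2] = 209/675*11/15 + 361/1350*2/15 + 571/1350*7/15 = 9317/20250
d_3 = (S0=1883/6750, S1=2642/10125, S2=9317/20250)
  d_4[S0] = 1883/6750*1/15 + 2642/10125*1/3 + 9317/20250*2/5 = 87971/303750
  d_4[S1] = 1883/6750*1/5 + 2642/10125*8/15 + 9317/20250*2/15 = 25951/101250
  d_4[S2] = 1883/6750*11/15 + 2642/10125*2/15 + 9317/20250*7/15 = 68963/151875
d_4 = (S0=87971/303750, S1=25951/101250, S2=68963/151875)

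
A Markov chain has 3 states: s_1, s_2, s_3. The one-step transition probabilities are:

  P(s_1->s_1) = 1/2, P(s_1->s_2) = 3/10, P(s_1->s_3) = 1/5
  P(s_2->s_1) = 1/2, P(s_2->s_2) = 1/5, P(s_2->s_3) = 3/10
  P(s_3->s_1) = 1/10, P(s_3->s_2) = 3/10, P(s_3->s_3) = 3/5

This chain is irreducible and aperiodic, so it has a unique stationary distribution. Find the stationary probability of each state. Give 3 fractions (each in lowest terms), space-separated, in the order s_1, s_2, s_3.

The stationary distribution satisfies pi = pi * P, i.e.:
  pi_s_1 = 1/2*pi_s_1 + 1/2*pi_s_2 + 1/10*pi_s_3
  pi_s_2 = 3/10*pi_s_1 + 1/5*pi_s_2 + 3/10*pi_s_3
  pi_s_3 = 1/5*pi_s_1 + 3/10*pi_s_2 + 3/5*pi_s_3
with normalization: pi_s_1 + pi_s_2 + pi_s_3 = 1.

Using the first 2 balance equations plus normalization, the linear system A*pi = b is:
  [-1/2, 1/2, 1/10] . pi = 0
  [3/10, -4/5, 3/10] . pi = 0
  [1, 1, 1] . pi = 1

Solving yields:
  pi_s_1 = 23/66
  pi_s_2 = 3/11
  pi_s_3 = 25/66

Verification (pi * P):
  23/66*1/2 + 3/11*1/2 + 25/66*1/10 = 23/66 = pi_s_1  (ok)
  23/66*3/10 + 3/11*1/5 + 25/66*3/10 = 3/11 = pi_s_2  (ok)
  23/66*1/5 + 3/11*3/10 + 25/66*3/5 = 25/66 = pi_s_3  (ok)

Answer: 23/66 3/11 25/66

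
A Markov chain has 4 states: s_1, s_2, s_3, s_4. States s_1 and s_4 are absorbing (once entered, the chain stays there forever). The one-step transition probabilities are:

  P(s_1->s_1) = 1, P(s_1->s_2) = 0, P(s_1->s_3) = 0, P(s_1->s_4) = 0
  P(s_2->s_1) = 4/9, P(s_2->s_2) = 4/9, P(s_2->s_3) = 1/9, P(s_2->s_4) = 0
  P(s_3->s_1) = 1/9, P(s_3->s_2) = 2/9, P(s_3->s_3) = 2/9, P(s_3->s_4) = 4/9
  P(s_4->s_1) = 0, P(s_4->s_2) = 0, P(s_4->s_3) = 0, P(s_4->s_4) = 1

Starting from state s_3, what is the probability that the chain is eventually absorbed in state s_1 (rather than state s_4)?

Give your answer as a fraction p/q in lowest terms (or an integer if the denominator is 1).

Answer: 13/33

Derivation:
Let a_i = P(absorbed in s_1 | start in state i).
Boundary conditions: a_s_1 = 1, a_s_4 = 0.
For each transient state i, a_i = sum_j P(i->j) * a_j:
  a_s_2 = 4/9*a_s_1 + 4/9*a_s_2 + 1/9*a_s_3 + 0*a_s_4
  a_s_3 = 1/9*a_s_1 + 2/9*a_s_2 + 2/9*a_s_3 + 4/9*a_s_4

Substituting a_s_1 = 1 and a_s_4 = 0, rearrange to (I - Q) a = r where r[i] = P(i -> s_1):
  [5/9, -1/9] . (a_s_2, a_s_3) = 4/9
  [-2/9, 7/9] . (a_s_2, a_s_3) = 1/9

Solving yields:
  a_s_2 = 29/33
  a_s_3 = 13/33

Starting state is s_3, so the absorption probability is a_s_3 = 13/33.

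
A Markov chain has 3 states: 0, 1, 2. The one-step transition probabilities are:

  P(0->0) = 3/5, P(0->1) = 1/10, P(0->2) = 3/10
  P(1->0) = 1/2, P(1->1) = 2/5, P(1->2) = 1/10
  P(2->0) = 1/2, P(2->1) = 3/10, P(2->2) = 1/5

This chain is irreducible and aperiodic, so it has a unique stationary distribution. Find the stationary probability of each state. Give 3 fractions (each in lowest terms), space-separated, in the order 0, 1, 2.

Answer: 5/9 17/81 19/81

Derivation:
The stationary distribution satisfies pi = pi * P, i.e.:
  pi_0 = 3/5*pi_0 + 1/2*pi_1 + 1/2*pi_2
  pi_1 = 1/10*pi_0 + 2/5*pi_1 + 3/10*pi_2
  pi_2 = 3/10*pi_0 + 1/10*pi_1 + 1/5*pi_2
with normalization: pi_0 + pi_1 + pi_2 = 1.

Using the first 2 balance equations plus normalization, the linear system A*pi = b is:
  [-2/5, 1/2, 1/2] . pi = 0
  [1/10, -3/5, 3/10] . pi = 0
  [1, 1, 1] . pi = 1

Solving yields:
  pi_0 = 5/9
  pi_1 = 17/81
  pi_2 = 19/81

Verification (pi * P):
  5/9*3/5 + 17/81*1/2 + 19/81*1/2 = 5/9 = pi_0  (ok)
  5/9*1/10 + 17/81*2/5 + 19/81*3/10 = 17/81 = pi_1  (ok)
  5/9*3/10 + 17/81*1/10 + 19/81*1/5 = 19/81 = pi_2  (ok)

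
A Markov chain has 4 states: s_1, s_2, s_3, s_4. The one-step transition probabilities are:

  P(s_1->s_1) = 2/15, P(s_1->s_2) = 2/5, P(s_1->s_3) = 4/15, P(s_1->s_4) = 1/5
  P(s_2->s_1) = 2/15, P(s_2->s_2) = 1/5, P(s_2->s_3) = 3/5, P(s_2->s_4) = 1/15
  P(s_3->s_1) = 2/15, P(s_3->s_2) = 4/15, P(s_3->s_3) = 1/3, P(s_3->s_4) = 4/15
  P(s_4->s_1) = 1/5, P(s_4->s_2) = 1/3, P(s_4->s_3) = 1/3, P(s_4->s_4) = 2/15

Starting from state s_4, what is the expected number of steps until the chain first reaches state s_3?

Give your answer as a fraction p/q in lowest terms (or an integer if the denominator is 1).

Let h_i = expected steps to first reach s_3 from state i.
Boundary: h_s_3 = 0.
First-step equations for the other states:
  h_s_1 = 1 + 2/15*h_s_1 + 2/5*h_s_2 + 4/15*h_s_3 + 1/5*h_s_4
  h_s_2 = 1 + 2/15*h_s_1 + 1/5*h_s_2 + 3/5*h_s_3 + 1/15*h_s_4
  h_s_4 = 1 + 1/5*h_s_1 + 1/3*h_s_2 + 1/3*h_s_3 + 2/15*h_s_4

Substituting h_s_3 = 0 and rearranging gives the linear system (I - Q) h = 1:
  [13/15, -2/5, -1/5] . (h_s_1, h_s_2, h_s_4) = 1
  [-2/15, 4/5, -1/15] . (h_s_1, h_s_2, h_s_4) = 1
  [-1/5, -1/3, 13/15] . (h_s_1, h_s_2, h_s_4) = 1

Solving yields:
  h_s_1 = 330/127
  h_s_2 = 240/127
  h_s_4 = 315/127

Starting state is s_4, so the expected hitting time is h_s_4 = 315/127.

Answer: 315/127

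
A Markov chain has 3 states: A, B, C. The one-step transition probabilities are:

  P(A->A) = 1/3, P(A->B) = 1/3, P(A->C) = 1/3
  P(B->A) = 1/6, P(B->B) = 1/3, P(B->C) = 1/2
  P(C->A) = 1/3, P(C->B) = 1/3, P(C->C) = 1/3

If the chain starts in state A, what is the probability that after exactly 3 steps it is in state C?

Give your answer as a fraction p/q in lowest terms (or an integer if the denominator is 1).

Computing P^3 by repeated multiplication:
P^1 =
  A: [1/3, 1/3, 1/3]
  B: [1/6, 1/3, 1/2]
  C: [1/3, 1/3, 1/3]
P^2 =
  A: [5/18, 1/3, 7/18]
  B: [5/18, 1/3, 7/18]
  C: [5/18, 1/3, 7/18]
P^3 =
  A: [5/18, 1/3, 7/18]
  B: [5/18, 1/3, 7/18]
  C: [5/18, 1/3, 7/18]

(P^3)[A -> C] = 7/18

Answer: 7/18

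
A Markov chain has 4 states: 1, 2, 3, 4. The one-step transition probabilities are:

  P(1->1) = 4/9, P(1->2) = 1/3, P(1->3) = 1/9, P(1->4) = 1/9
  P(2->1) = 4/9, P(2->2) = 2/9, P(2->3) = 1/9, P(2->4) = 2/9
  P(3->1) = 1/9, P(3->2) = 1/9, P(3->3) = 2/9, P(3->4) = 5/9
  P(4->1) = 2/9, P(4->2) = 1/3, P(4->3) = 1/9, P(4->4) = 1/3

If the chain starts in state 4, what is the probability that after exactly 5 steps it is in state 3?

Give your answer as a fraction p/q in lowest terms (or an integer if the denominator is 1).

Computing P^5 by repeated multiplication:
P^1 =
  1: [4/9, 1/3, 1/9, 1/9]
  2: [4/9, 2/9, 1/9, 2/9]
  3: [1/9, 1/9, 2/9, 5/9]
  4: [2/9, 1/3, 1/9, 1/3]
P^2 =
  1: [31/81, 22/81, 10/81, 2/9]
  2: [29/81, 23/81, 10/81, 19/81]
  3: [20/81, 22/81, 11/81, 28/81]
  4: [1/3, 22/81, 10/81, 22/81]
P^3 =
  1: [86/243, 67/243, 91/729, 179/729]
  2: [256/729, 200/729, 91/729, 182/729]
  3: [235/729, 199/729, 92/729, 203/729]
  4: [250/729, 67/243, 91/729, 187/729]
P^4 =
  1: [2285/6561, 1804/6561, 820/6561, 1652/6561]
  2: [2279/6561, 1805/6561, 820/6561, 1657/6561]
  3: [2234/6561, 1804/6561, 821/6561, 1702/6561]
  4: [2269/6561, 1804/6561, 820/6561, 556/2187]
P^5 =
  1: [20480/59049, 5413/19683, 7381/59049, 1661/6561]
  2: [20470/59049, 16238/59049, 7381/59049, 14960/59049]
  3: [20377/59049, 16237/59049, 7382/59049, 15053/59049]
  4: [2272/6561, 5413/19683, 7381/59049, 14981/59049]

(P^5)[4 -> 3] = 7381/59049

Answer: 7381/59049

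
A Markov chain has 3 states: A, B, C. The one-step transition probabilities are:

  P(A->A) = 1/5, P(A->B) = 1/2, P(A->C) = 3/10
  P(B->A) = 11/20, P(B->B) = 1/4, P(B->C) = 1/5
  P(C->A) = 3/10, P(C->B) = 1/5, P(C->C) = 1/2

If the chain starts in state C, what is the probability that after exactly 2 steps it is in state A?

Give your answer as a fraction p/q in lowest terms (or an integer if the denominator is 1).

Computing P^2 by repeated multiplication:
P^1 =
  A: [1/5, 1/2, 3/10]
  B: [11/20, 1/4, 1/5]
  C: [3/10, 1/5, 1/2]
P^2 =
  A: [81/200, 57/200, 31/100]
  B: [123/400, 151/400, 63/200]
  C: [8/25, 3/10, 19/50]

(P^2)[C -> A] = 8/25

Answer: 8/25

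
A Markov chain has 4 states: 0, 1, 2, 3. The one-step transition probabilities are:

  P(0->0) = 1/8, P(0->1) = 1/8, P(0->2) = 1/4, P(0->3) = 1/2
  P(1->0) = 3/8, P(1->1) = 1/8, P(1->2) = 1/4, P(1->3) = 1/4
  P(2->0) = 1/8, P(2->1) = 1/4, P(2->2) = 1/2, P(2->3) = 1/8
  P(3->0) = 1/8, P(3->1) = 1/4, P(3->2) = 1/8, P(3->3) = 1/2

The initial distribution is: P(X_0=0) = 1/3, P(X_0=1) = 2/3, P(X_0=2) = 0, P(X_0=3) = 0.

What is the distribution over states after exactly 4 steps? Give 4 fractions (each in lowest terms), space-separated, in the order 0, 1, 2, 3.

Answer: 271/1536 311/1536 421/1536 533/1536

Derivation:
Propagating the distribution step by step (d_{t+1} = d_t * P):
d_0 = (0=1/3, 1=2/3, 2=0, 3=0)
  d_1[0] = 1/3*1/8 + 2/3*3/8 + 0*1/8 + 0*1/8 = 7/24
  d_1[1] = 1/3*1/8 + 2/3*1/8 + 0*1/4 + 0*1/4 = 1/8
  d_1[2] = 1/3*1/4 + 2/3*1/4 + 0*1/2 + 0*1/8 = 1/4
  d_1[3] = 1/3*1/2 + 2/3*1/4 + 0*1/8 + 0*1/2 = 1/3
d_1 = (0=7/24, 1=1/8, 2=1/4, 3=1/3)
  d_2[0] = 7/24*1/8 + 1/8*3/8 + 1/4*1/8 + 1/3*1/8 = 5/32
  d_2[1] = 7/24*1/8 + 1/8*1/8 + 1/4*1/4 + 1/3*1/4 = 19/96
  d_2[2] = 7/24*1/4 + 1/8*1/4 + 1/4*1/2 + 1/3*1/8 = 13/48
  d_2[3] = 7/24*1/2 + 1/8*1/4 + 1/4*1/8 + 1/3*1/2 = 3/8
d_2 = (0=5/32, 1=19/96, 2=13/48, 3=3/8)
  d_3[0] = 5/32*1/8 + 19/96*3/8 + 13/48*1/8 + 3/8*1/8 = 67/384
  d_3[1] = 5/32*1/8 + 19/96*1/8 + 13/48*1/4 + 3/8*1/4 = 79/384
  d_3[2] = 5/32*1/4 + 19/96*1/4 + 13/48*1/2 + 3/8*1/8 = 13/48
  d_3[3] = 5/32*1/2 + 19/96*1/4 + 13/48*1/8 + 3/8*1/2 = 67/192
d_3 = (0=67/384, 1=79/384, 2=13/48, 3=67/192)
  d_4[0] = 67/384*1/8 + 79/384*3/8 + 13/48*1/8 + 67/192*1/8 = 271/1536
  d_4[1] = 67/384*1/8 + 79/384*1/8 + 13/48*1/4 + 67/192*1/4 = 311/1536
  d_4[2] = 67/384*1/4 + 79/384*1/4 + 13/48*1/2 + 67/192*1/8 = 421/1536
  d_4[3] = 67/384*1/2 + 79/384*1/4 + 13/48*1/8 + 67/192*1/2 = 533/1536
d_4 = (0=271/1536, 1=311/1536, 2=421/1536, 3=533/1536)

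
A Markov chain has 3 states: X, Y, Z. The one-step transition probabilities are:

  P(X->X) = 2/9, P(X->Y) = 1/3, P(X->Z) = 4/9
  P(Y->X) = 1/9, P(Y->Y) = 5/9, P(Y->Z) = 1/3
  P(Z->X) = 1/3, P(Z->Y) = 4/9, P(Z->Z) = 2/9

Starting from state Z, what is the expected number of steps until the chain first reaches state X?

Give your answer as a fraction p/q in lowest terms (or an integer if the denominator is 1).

Let h_i = expected steps to first reach X from state i.
Boundary: h_X = 0.
First-step equations for the other states:
  h_Y = 1 + 1/9*h_X + 5/9*h_Y + 1/3*h_Z
  h_Z = 1 + 1/3*h_X + 4/9*h_Y + 2/9*h_Z

Substituting h_X = 0 and rearranging gives the linear system (I - Q) h = 1:
  [4/9, -1/3] . (h_Y, h_Z) = 1
  [-4/9, 7/9] . (h_Y, h_Z) = 1

Solving yields:
  h_Y = 45/8
  h_Z = 9/2

Starting state is Z, so the expected hitting time is h_Z = 9/2.

Answer: 9/2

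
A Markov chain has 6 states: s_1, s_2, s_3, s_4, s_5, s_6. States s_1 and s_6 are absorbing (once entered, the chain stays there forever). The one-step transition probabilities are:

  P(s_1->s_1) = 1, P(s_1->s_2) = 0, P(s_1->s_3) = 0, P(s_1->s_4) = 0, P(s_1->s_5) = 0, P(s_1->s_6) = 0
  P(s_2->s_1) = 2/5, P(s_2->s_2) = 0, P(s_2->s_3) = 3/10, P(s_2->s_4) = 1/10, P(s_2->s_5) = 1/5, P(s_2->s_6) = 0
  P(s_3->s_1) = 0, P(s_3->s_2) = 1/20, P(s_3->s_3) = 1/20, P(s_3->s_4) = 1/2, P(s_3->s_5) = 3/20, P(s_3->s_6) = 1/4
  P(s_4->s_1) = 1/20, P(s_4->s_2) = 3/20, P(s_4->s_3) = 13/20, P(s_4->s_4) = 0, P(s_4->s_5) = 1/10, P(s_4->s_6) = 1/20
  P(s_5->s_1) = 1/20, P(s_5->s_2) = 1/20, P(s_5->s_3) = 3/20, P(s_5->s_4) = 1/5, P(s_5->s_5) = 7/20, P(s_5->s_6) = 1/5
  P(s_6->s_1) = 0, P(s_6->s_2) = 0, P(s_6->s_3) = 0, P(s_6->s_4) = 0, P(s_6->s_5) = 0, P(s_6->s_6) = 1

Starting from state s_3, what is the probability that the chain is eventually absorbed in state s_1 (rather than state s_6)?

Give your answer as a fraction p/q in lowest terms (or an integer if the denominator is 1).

Answer: 5349/22420

Derivation:
Let a_i = P(absorbed in s_1 | start in state i).
Boundary conditions: a_s_1 = 1, a_s_6 = 0.
For each transient state i, a_i = sum_j P(i->j) * a_j:
  a_s_2 = 2/5*a_s_1 + 0*a_s_2 + 3/10*a_s_3 + 1/10*a_s_4 + 1/5*a_s_5 + 0*a_s_6
  a_s_3 = 0*a_s_1 + 1/20*a_s_2 + 1/20*a_s_3 + 1/2*a_s_4 + 3/20*a_s_5 + 1/4*a_s_6
  a_s_4 = 1/20*a_s_1 + 3/20*a_s_2 + 13/20*a_s_3 + 0*a_s_4 + 1/10*a_s_5 + 1/20*a_s_6
  a_s_5 = 1/20*a_s_1 + 1/20*a_s_2 + 3/20*a_s_3 + 1/5*a_s_4 + 7/20*a_s_5 + 1/5*a_s_6

Substituting a_s_1 = 1 and a_s_6 = 0, rearrange to (I - Q) a = r where r[i] = P(i -> s_1):
  [1, -3/10, -1/10, -1/5] . (a_s_2, a_s_3, a_s_4, a_s_5) = 2/5
  [-1/20, 19/20, -1/2, -3/20] . (a_s_2, a_s_3, a_s_4, a_s_5) = 0
  [-3/20, -13/20, 1, -1/10] . (a_s_2, a_s_3, a_s_4, a_s_5) = 1/20
  [-1/20, -3/20, -1/5, 13/20] . (a_s_2, a_s_3, a_s_4, a_s_5) = 1/20

Solving yields:
  a_s_2 = 12501/22420
  a_s_3 = 5349/22420
  a_s_4 = 7083/22420
  a_s_5 = 305/1121

Starting state is s_3, so the absorption probability is a_s_3 = 5349/22420.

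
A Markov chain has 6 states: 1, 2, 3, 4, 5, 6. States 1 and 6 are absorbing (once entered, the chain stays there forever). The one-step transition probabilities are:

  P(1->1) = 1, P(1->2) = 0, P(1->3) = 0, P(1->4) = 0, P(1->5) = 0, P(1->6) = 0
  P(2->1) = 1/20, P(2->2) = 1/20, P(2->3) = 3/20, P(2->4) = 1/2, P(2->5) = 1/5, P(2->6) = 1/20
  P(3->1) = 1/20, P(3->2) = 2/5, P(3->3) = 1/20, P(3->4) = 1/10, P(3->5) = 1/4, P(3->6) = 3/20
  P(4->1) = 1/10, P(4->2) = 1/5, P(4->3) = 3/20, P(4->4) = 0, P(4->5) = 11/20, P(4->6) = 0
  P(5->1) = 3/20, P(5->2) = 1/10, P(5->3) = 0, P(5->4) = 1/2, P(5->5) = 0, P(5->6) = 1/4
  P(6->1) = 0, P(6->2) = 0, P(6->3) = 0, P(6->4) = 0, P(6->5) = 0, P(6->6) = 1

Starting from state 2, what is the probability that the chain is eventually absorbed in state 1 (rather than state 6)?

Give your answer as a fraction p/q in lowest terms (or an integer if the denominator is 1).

Answer: 7199/14829

Derivation:
Let a_i = P(absorbed in 1 | start in state i).
Boundary conditions: a_1 = 1, a_6 = 0.
For each transient state i, a_i = sum_j P(i->j) * a_j:
  a_2 = 1/20*a_1 + 1/20*a_2 + 3/20*a_3 + 1/2*a_4 + 1/5*a_5 + 1/20*a_6
  a_3 = 1/20*a_1 + 2/5*a_2 + 1/20*a_3 + 1/10*a_4 + 1/4*a_5 + 3/20*a_6
  a_4 = 1/10*a_1 + 1/5*a_2 + 3/20*a_3 + 0*a_4 + 11/20*a_5 + 0*a_6
  a_5 = 3/20*a_1 + 1/10*a_2 + 0*a_3 + 1/2*a_4 + 0*a_5 + 1/4*a_6

Substituting a_1 = 1 and a_6 = 0, rearrange to (I - Q) a = r where r[i] = P(i -> 1):
  [19/20, -3/20, -1/2, -1/5] . (a_2, a_3, a_4, a_5) = 1/20
  [-2/5, 19/20, -1/10, -1/4] . (a_2, a_3, a_4, a_5) = 1/20
  [-1/5, -3/20, 1, -11/20] . (a_2, a_3, a_4, a_5) = 1/10
  [-1/10, 0, -1/2, 1] . (a_2, a_3, a_4, a_5) = 3/20

Solving yields:
  a_2 = 7199/14829
  a_3 = 6383/14829
  a_4 = 5057/9886
  a_5 = 6737/14829

Starting state is 2, so the absorption probability is a_2 = 7199/14829.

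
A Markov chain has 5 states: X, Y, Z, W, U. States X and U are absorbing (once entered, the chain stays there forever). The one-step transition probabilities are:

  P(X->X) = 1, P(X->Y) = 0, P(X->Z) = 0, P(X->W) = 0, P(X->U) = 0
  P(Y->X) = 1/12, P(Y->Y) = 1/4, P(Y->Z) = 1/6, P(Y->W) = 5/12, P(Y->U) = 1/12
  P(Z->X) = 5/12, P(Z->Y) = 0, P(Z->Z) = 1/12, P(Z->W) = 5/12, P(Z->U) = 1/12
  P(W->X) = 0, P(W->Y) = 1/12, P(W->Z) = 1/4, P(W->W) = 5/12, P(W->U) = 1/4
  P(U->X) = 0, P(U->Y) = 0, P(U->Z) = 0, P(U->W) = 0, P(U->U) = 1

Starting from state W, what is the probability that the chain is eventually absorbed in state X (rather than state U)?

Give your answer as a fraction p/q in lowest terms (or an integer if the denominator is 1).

Answer: 156/493

Derivation:
Let a_i = P(absorbed in X | start in state i).
Boundary conditions: a_X = 1, a_U = 0.
For each transient state i, a_i = sum_j P(i->j) * a_j:
  a_Y = 1/12*a_X + 1/4*a_Y + 1/6*a_Z + 5/12*a_W + 1/12*a_U
  a_Z = 5/12*a_X + 0*a_Y + 1/12*a_Z + 5/12*a_W + 1/12*a_U
  a_W = 0*a_X + 1/12*a_Y + 1/4*a_Z + 5/12*a_W + 1/4*a_U

Substituting a_X = 1 and a_U = 0, rearrange to (I - Q) a = r where r[i] = P(i -> X):
  [3/4, -1/6, -5/12] . (a_Y, a_Z, a_W) = 1/12
  [0, 11/12, -5/12] . (a_Y, a_Z, a_W) = 5/12
  [-1/12, -1/4, 7/12] . (a_Y, a_Z, a_W) = 0

Solving yields:
  a_Y = 207/493
  a_Z = 295/493
  a_W = 156/493

Starting state is W, so the absorption probability is a_W = 156/493.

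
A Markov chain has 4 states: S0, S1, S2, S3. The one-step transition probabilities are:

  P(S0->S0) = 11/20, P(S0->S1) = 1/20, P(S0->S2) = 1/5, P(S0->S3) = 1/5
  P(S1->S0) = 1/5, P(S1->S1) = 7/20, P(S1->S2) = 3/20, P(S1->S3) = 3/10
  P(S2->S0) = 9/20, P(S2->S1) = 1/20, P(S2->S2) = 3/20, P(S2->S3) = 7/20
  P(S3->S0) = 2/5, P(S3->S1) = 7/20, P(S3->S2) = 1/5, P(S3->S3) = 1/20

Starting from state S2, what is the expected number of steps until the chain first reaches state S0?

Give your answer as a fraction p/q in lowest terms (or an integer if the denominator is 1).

Let h_i = expected steps to first reach S0 from state i.
Boundary: h_S0 = 0.
First-step equations for the other states:
  h_S1 = 1 + 1/5*h_S0 + 7/20*h_S1 + 3/20*h_S2 + 3/10*h_S3
  h_S2 = 1 + 9/20*h_S0 + 1/20*h_S1 + 3/20*h_S2 + 7/20*h_S3
  h_S3 = 1 + 2/5*h_S0 + 7/20*h_S1 + 1/5*h_S2 + 1/20*h_S3

Substituting h_S0 = 0 and rearranging gives the linear system (I - Q) h = 1:
  [13/20, -3/20, -3/10] . (h_S1, h_S2, h_S3) = 1
  [-1/20, 17/20, -7/20] . (h_S1, h_S2, h_S3) = 1
  [-7/20, -1/5, 19/20] . (h_S1, h_S2, h_S3) = 1

Solving yields:
  h_S1 = 9980/2893
  h_S2 = 7400/2893
  h_S3 = 8280/2893

Starting state is S2, so the expected hitting time is h_S2 = 7400/2893.

Answer: 7400/2893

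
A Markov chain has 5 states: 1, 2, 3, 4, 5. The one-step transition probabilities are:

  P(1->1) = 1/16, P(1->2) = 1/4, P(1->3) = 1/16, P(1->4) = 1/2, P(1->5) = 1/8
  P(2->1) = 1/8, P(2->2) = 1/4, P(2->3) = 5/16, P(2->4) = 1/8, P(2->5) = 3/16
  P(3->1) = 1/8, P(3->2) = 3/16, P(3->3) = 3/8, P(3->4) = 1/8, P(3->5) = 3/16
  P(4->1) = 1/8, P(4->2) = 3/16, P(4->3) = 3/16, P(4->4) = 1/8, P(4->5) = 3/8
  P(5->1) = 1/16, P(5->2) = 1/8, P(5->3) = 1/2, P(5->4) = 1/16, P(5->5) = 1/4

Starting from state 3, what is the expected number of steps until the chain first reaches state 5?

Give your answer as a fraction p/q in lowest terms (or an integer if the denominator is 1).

Let h_i = expected steps to first reach 5 from state i.
Boundary: h_5 = 0.
First-step equations for the other states:
  h_1 = 1 + 1/16*h_1 + 1/4*h_2 + 1/16*h_3 + 1/2*h_4 + 1/8*h_5
  h_2 = 1 + 1/8*h_1 + 1/4*h_2 + 5/16*h_3 + 1/8*h_4 + 3/16*h_5
  h_3 = 1 + 1/8*h_1 + 3/16*h_2 + 3/8*h_3 + 1/8*h_4 + 3/16*h_5
  h_4 = 1 + 1/8*h_1 + 3/16*h_2 + 3/16*h_3 + 1/8*h_4 + 3/8*h_5

Substituting h_5 = 0 and rearranging gives the linear system (I - Q) h = 1:
  [15/16, -1/4, -1/16, -1/2] . (h_1, h_2, h_3, h_4) = 1
  [-1/8, 3/4, -5/16, -1/8] . (h_1, h_2, h_3, h_4) = 1
  [-1/8, -3/16, 5/8, -1/8] . (h_1, h_2, h_3, h_4) = 1
  [-1/8, -3/16, -3/16, 7/8] . (h_1, h_2, h_3, h_4) = 1

Solving yields:
  h_1 = 2160/461
  h_2 = 2176/461
  h_3 = 2176/461
  h_4 = 1768/461

Starting state is 3, so the expected hitting time is h_3 = 2176/461.

Answer: 2176/461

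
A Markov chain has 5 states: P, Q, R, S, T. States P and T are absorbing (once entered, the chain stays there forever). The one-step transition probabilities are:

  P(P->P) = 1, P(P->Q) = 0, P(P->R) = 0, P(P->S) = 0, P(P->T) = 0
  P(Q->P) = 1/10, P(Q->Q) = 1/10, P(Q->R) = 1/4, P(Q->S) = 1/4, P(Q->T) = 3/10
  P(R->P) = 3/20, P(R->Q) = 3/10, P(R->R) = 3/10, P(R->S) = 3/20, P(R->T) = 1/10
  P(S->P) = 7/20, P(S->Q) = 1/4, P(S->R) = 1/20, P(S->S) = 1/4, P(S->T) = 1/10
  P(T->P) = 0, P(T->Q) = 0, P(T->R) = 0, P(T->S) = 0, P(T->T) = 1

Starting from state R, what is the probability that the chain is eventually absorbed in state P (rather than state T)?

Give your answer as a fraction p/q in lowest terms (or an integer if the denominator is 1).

Let a_i = P(absorbed in P | start in state i).
Boundary conditions: a_P = 1, a_T = 0.
For each transient state i, a_i = sum_j P(i->j) * a_j:
  a_Q = 1/10*a_P + 1/10*a_Q + 1/4*a_R + 1/4*a_S + 3/10*a_T
  a_R = 3/20*a_P + 3/10*a_Q + 3/10*a_R + 3/20*a_S + 1/10*a_T
  a_S = 7/20*a_P + 1/4*a_Q + 1/20*a_R + 1/4*a_S + 1/10*a_T

Substituting a_P = 1 and a_T = 0, rearrange to (I - Q) a = r where r[i] = P(i -> P):
  [9/10, -1/4, -1/4] . (a_Q, a_R, a_S) = 1/10
  [-3/10, 7/10, -3/20] . (a_Q, a_R, a_S) = 3/20
  [-1/4, -1/20, 3/4] . (a_Q, a_R, a_S) = 7/20

Solving yields:
  a_Q = 1249/2821
  a_R = 219/403
  a_S = 1835/2821

Starting state is R, so the absorption probability is a_R = 219/403.

Answer: 219/403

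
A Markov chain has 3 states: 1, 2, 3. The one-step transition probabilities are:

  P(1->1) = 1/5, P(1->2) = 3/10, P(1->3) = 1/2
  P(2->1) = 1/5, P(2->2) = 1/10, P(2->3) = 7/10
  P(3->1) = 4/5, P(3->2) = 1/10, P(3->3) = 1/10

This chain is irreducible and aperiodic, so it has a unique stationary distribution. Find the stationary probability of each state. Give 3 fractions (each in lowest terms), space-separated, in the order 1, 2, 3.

Answer: 37/86 8/43 33/86

Derivation:
The stationary distribution satisfies pi = pi * P, i.e.:
  pi_1 = 1/5*pi_1 + 1/5*pi_2 + 4/5*pi_3
  pi_2 = 3/10*pi_1 + 1/10*pi_2 + 1/10*pi_3
  pi_3 = 1/2*pi_1 + 7/10*pi_2 + 1/10*pi_3
with normalization: pi_1 + pi_2 + pi_3 = 1.

Using the first 2 balance equations plus normalization, the linear system A*pi = b is:
  [-4/5, 1/5, 4/5] . pi = 0
  [3/10, -9/10, 1/10] . pi = 0
  [1, 1, 1] . pi = 1

Solving yields:
  pi_1 = 37/86
  pi_2 = 8/43
  pi_3 = 33/86

Verification (pi * P):
  37/86*1/5 + 8/43*1/5 + 33/86*4/5 = 37/86 = pi_1  (ok)
  37/86*3/10 + 8/43*1/10 + 33/86*1/10 = 8/43 = pi_2  (ok)
  37/86*1/2 + 8/43*7/10 + 33/86*1/10 = 33/86 = pi_3  (ok)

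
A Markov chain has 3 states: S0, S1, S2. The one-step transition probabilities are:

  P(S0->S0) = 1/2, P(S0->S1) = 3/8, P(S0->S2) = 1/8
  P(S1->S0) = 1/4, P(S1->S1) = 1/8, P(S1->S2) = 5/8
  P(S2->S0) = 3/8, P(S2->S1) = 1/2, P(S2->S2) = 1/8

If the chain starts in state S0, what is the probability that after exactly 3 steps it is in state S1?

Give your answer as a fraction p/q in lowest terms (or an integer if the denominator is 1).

Computing P^3 by repeated multiplication:
P^1 =
  S0: [1/2, 3/8, 1/8]
  S1: [1/4, 1/8, 5/8]
  S2: [3/8, 1/2, 1/8]
P^2 =
  S0: [25/64, 19/64, 5/16]
  S1: [25/64, 27/64, 3/16]
  S2: [23/64, 17/64, 3/8]
P^3 =
  S0: [99/256, 87/256, 35/128]
  S1: [95/256, 75/256, 43/128]
  S2: [99/256, 91/256, 33/128]

(P^3)[S0 -> S1] = 87/256

Answer: 87/256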